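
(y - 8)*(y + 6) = y^2 - 2*y - 48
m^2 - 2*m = m*(m - 2)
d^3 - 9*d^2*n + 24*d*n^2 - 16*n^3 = (d - 4*n)^2*(d - n)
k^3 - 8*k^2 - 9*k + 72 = (k - 8)*(k - 3)*(k + 3)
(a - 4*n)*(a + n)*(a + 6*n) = a^3 + 3*a^2*n - 22*a*n^2 - 24*n^3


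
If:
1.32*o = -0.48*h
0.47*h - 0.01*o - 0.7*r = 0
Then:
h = 1.47792706333973*r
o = -0.53742802303263*r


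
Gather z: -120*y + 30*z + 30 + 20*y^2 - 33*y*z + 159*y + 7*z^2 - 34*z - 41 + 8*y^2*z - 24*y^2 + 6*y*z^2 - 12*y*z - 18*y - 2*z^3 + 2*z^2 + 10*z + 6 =-4*y^2 + 21*y - 2*z^3 + z^2*(6*y + 9) + z*(8*y^2 - 45*y + 6) - 5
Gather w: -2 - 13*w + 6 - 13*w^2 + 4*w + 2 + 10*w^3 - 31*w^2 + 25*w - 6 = 10*w^3 - 44*w^2 + 16*w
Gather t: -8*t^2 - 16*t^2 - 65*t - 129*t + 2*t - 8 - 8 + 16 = -24*t^2 - 192*t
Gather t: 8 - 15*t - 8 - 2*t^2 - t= -2*t^2 - 16*t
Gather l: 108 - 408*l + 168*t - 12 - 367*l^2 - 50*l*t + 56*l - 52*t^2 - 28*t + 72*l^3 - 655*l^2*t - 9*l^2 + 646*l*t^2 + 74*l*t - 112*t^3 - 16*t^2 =72*l^3 + l^2*(-655*t - 376) + l*(646*t^2 + 24*t - 352) - 112*t^3 - 68*t^2 + 140*t + 96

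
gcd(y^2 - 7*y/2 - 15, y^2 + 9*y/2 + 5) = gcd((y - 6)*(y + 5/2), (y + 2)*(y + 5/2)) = y + 5/2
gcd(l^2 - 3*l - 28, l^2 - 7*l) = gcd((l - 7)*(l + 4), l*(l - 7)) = l - 7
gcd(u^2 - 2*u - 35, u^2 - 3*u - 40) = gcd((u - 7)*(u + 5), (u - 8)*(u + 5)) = u + 5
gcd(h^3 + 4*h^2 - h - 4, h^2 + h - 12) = h + 4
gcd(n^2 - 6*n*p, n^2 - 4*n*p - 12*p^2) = -n + 6*p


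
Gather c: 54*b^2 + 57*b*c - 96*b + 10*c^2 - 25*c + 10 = 54*b^2 - 96*b + 10*c^2 + c*(57*b - 25) + 10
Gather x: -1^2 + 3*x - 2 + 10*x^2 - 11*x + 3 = 10*x^2 - 8*x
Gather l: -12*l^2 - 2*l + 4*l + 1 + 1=-12*l^2 + 2*l + 2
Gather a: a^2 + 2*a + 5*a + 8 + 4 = a^2 + 7*a + 12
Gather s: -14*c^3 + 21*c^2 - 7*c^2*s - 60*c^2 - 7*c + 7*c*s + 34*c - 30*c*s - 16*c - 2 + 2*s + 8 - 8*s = -14*c^3 - 39*c^2 + 11*c + s*(-7*c^2 - 23*c - 6) + 6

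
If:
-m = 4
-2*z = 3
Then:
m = -4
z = -3/2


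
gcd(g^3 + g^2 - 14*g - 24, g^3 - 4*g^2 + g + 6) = 1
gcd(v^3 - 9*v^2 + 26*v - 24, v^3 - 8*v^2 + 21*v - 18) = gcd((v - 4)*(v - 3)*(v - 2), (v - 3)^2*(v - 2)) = v^2 - 5*v + 6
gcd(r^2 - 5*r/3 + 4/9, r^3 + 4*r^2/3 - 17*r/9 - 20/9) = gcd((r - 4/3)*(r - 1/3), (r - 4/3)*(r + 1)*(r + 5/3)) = r - 4/3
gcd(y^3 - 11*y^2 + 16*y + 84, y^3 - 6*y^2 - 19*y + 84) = y - 7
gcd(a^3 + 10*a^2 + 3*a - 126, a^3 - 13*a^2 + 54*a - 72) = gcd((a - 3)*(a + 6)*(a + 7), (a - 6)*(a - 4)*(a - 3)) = a - 3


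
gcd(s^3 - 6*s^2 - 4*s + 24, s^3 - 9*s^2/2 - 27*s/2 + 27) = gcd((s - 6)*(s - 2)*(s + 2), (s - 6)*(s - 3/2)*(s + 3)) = s - 6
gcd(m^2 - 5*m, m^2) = m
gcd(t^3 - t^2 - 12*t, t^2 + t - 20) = t - 4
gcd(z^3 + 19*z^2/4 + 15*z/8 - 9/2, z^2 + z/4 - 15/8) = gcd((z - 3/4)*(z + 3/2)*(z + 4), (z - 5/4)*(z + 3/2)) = z + 3/2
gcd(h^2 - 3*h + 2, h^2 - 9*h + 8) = h - 1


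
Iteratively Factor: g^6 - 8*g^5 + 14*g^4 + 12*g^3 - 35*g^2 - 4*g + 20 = (g - 5)*(g^5 - 3*g^4 - g^3 + 7*g^2 - 4) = (g - 5)*(g - 2)*(g^4 - g^3 - 3*g^2 + g + 2) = (g - 5)*(g - 2)*(g + 1)*(g^3 - 2*g^2 - g + 2) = (g - 5)*(g - 2)^2*(g + 1)*(g^2 - 1) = (g - 5)*(g - 2)^2*(g + 1)^2*(g - 1)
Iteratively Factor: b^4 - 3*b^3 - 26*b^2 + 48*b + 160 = (b - 4)*(b^3 + b^2 - 22*b - 40) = (b - 4)*(b + 2)*(b^2 - b - 20) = (b - 5)*(b - 4)*(b + 2)*(b + 4)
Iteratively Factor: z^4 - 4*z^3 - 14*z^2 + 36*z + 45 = (z - 3)*(z^3 - z^2 - 17*z - 15) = (z - 5)*(z - 3)*(z^2 + 4*z + 3) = (z - 5)*(z - 3)*(z + 3)*(z + 1)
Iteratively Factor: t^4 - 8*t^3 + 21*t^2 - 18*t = (t - 2)*(t^3 - 6*t^2 + 9*t) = (t - 3)*(t - 2)*(t^2 - 3*t) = t*(t - 3)*(t - 2)*(t - 3)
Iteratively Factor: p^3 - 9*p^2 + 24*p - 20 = (p - 5)*(p^2 - 4*p + 4) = (p - 5)*(p - 2)*(p - 2)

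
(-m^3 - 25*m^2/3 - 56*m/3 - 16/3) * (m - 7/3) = -m^4 - 6*m^3 + 7*m^2/9 + 344*m/9 + 112/9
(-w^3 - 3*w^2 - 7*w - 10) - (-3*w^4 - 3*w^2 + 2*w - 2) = 3*w^4 - w^3 - 9*w - 8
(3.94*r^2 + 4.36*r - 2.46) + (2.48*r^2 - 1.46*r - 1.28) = 6.42*r^2 + 2.9*r - 3.74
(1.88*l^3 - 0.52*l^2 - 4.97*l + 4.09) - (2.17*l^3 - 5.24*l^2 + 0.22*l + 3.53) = -0.29*l^3 + 4.72*l^2 - 5.19*l + 0.56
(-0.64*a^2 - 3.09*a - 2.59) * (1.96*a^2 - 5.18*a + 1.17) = -1.2544*a^4 - 2.7412*a^3 + 10.181*a^2 + 9.8009*a - 3.0303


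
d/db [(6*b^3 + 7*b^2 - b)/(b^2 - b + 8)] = 2*(3*b^4 - 6*b^3 + 69*b^2 + 56*b - 4)/(b^4 - 2*b^3 + 17*b^2 - 16*b + 64)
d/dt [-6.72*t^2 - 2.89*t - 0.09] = -13.44*t - 2.89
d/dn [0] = 0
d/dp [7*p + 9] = 7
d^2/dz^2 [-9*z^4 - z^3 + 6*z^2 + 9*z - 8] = -108*z^2 - 6*z + 12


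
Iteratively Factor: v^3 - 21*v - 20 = (v + 1)*(v^2 - v - 20) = (v + 1)*(v + 4)*(v - 5)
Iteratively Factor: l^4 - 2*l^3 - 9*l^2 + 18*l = (l - 3)*(l^3 + l^2 - 6*l) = (l - 3)*(l + 3)*(l^2 - 2*l) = (l - 3)*(l - 2)*(l + 3)*(l)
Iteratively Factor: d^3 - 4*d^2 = (d)*(d^2 - 4*d) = d^2*(d - 4)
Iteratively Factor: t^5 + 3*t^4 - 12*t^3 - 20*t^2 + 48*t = (t - 2)*(t^4 + 5*t^3 - 2*t^2 - 24*t) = (t - 2)*(t + 4)*(t^3 + t^2 - 6*t) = t*(t - 2)*(t + 4)*(t^2 + t - 6) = t*(t - 2)^2*(t + 4)*(t + 3)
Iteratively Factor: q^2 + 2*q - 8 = (q - 2)*(q + 4)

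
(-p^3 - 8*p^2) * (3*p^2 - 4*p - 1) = -3*p^5 - 20*p^4 + 33*p^3 + 8*p^2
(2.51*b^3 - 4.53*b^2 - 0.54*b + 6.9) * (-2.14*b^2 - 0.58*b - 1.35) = -5.3714*b^5 + 8.2384*b^4 + 0.3945*b^3 - 8.3373*b^2 - 3.273*b - 9.315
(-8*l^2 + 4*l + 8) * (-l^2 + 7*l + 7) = 8*l^4 - 60*l^3 - 36*l^2 + 84*l + 56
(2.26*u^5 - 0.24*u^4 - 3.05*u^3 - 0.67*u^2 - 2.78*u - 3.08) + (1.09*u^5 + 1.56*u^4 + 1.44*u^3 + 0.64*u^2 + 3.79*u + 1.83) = 3.35*u^5 + 1.32*u^4 - 1.61*u^3 - 0.03*u^2 + 1.01*u - 1.25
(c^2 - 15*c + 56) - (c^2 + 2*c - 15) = 71 - 17*c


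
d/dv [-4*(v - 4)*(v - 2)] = 24 - 8*v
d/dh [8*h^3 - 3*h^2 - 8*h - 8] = 24*h^2 - 6*h - 8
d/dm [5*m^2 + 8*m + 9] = 10*m + 8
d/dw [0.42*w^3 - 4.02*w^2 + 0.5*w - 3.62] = 1.26*w^2 - 8.04*w + 0.5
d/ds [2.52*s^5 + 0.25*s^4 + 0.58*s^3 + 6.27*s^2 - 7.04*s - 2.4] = 12.6*s^4 + 1.0*s^3 + 1.74*s^2 + 12.54*s - 7.04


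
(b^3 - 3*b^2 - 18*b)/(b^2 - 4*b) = (b^2 - 3*b - 18)/(b - 4)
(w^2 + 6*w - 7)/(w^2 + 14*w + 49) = (w - 1)/(w + 7)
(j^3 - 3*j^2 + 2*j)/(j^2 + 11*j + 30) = j*(j^2 - 3*j + 2)/(j^2 + 11*j + 30)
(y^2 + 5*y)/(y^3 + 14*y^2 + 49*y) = (y + 5)/(y^2 + 14*y + 49)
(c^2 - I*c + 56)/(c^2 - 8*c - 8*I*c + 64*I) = (c + 7*I)/(c - 8)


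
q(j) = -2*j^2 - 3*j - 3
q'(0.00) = -3.00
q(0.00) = -3.00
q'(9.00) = -39.00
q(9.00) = -192.00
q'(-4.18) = 13.72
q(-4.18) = -25.40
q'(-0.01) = -2.96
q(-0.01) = -2.97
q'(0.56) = -5.24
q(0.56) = -5.31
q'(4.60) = -21.40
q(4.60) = -59.12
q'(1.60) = -9.40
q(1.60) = -12.92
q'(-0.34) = -1.64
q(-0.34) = -2.21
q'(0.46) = -4.84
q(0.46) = -4.80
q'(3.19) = -15.76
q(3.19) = -32.92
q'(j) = -4*j - 3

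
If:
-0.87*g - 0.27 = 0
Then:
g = -0.31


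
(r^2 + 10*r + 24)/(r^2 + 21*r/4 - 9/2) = 4*(r + 4)/(4*r - 3)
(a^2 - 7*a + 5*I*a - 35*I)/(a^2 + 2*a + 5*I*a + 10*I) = (a - 7)/(a + 2)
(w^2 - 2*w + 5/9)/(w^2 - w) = (w^2 - 2*w + 5/9)/(w*(w - 1))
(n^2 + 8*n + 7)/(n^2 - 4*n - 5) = (n + 7)/(n - 5)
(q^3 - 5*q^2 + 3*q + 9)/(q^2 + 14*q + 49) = (q^3 - 5*q^2 + 3*q + 9)/(q^2 + 14*q + 49)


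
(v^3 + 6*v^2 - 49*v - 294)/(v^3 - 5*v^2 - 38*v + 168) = (v + 7)/(v - 4)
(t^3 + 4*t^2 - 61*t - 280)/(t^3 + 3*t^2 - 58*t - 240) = (t + 7)/(t + 6)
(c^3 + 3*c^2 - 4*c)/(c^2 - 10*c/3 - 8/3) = 3*c*(-c^2 - 3*c + 4)/(-3*c^2 + 10*c + 8)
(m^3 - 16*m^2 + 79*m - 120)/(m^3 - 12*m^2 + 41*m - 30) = (m^2 - 11*m + 24)/(m^2 - 7*m + 6)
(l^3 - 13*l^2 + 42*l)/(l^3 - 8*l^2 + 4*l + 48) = l*(l - 7)/(l^2 - 2*l - 8)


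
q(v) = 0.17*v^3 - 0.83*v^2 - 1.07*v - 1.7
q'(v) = 0.51*v^2 - 1.66*v - 1.07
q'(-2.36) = 5.69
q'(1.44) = -2.40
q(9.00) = 45.37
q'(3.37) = -0.87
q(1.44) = -4.45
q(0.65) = -2.70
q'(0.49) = -1.76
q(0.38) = -2.22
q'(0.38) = -1.63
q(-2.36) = -6.03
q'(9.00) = 25.30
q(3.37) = -8.23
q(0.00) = -1.70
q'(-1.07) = 1.29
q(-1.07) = -1.71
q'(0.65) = -1.93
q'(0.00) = -1.07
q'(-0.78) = 0.54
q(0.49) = -2.40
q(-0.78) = -1.45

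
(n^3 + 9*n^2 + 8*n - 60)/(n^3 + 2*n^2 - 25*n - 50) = (n^2 + 4*n - 12)/(n^2 - 3*n - 10)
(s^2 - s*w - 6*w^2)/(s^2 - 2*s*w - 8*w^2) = (s - 3*w)/(s - 4*w)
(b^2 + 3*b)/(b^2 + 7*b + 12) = b/(b + 4)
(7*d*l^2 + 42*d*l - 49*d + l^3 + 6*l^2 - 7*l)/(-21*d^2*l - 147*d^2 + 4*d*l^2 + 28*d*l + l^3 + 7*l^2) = (1 - l)/(3*d - l)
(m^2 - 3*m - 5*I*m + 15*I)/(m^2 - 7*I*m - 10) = (m - 3)/(m - 2*I)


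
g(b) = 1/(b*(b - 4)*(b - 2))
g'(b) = -1/(b*(b - 4)*(b - 2)^2) - 1/(b*(b - 4)^2*(b - 2)) - 1/(b^2*(b - 4)*(b - 2))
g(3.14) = -0.32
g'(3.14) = 0.01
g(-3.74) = -0.01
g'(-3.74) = -0.00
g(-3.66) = -0.01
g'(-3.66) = -0.00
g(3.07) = -0.33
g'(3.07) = 0.06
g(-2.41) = -0.01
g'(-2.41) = -0.01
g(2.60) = -0.46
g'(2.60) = 0.61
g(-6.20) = -0.00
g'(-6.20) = -0.00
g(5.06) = 0.06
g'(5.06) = -0.09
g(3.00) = -0.33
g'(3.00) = 0.11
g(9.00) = 0.00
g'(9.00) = 0.00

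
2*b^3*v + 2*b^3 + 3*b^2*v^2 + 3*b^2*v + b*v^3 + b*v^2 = (b + v)*(2*b + v)*(b*v + b)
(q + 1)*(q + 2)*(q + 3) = q^3 + 6*q^2 + 11*q + 6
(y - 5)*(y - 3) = y^2 - 8*y + 15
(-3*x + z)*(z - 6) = -3*x*z + 18*x + z^2 - 6*z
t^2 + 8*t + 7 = (t + 1)*(t + 7)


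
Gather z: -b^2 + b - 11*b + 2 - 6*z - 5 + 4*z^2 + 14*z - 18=-b^2 - 10*b + 4*z^2 + 8*z - 21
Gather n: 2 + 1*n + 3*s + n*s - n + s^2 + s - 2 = n*s + s^2 + 4*s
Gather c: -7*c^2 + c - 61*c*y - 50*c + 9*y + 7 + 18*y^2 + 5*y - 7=-7*c^2 + c*(-61*y - 49) + 18*y^2 + 14*y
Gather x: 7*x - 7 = 7*x - 7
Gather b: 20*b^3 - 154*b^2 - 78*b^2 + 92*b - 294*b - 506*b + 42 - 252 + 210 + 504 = 20*b^3 - 232*b^2 - 708*b + 504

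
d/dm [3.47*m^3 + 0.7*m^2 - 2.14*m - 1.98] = 10.41*m^2 + 1.4*m - 2.14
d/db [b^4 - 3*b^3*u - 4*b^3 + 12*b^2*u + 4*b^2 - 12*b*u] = 4*b^3 - 9*b^2*u - 12*b^2 + 24*b*u + 8*b - 12*u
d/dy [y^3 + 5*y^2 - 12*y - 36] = 3*y^2 + 10*y - 12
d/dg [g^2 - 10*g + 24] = 2*g - 10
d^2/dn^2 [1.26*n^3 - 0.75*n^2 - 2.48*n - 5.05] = 7.56*n - 1.5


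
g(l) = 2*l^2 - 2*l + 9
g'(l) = 4*l - 2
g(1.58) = 10.83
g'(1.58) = 4.32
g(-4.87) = 66.17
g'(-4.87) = -21.48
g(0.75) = 8.62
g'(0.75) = 1.00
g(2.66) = 17.83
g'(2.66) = 8.64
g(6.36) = 77.18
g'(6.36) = 23.44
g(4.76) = 44.80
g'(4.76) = 17.04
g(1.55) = 10.70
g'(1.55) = 4.20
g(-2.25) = 23.62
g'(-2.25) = -11.00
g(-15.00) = 489.00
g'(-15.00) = -62.00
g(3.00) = 21.00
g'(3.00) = 10.00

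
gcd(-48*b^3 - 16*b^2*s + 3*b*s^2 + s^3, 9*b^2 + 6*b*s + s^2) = 3*b + s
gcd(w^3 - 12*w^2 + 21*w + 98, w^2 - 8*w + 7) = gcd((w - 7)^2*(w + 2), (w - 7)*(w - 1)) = w - 7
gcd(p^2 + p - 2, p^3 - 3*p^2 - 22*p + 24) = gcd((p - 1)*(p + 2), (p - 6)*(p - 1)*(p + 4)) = p - 1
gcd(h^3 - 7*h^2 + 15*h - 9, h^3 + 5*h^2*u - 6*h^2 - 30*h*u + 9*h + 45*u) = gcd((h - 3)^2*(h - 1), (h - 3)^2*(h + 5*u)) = h^2 - 6*h + 9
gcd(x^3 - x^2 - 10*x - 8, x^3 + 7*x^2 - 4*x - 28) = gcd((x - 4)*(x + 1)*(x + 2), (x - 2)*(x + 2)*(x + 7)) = x + 2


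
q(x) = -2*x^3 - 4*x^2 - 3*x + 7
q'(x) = -6*x^2 - 8*x - 3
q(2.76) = -73.80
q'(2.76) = -70.79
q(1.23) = -6.46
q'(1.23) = -21.92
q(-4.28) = 103.37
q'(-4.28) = -78.67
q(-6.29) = 365.33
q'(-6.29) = -190.06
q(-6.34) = 374.92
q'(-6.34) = -193.45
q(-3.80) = 70.38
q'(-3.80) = -59.24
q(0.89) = -0.25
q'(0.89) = -14.87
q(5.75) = -522.72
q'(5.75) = -247.38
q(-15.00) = 5902.00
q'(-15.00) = -1233.00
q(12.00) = -4061.00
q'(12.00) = -963.00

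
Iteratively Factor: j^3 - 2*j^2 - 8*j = (j - 4)*(j^2 + 2*j) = j*(j - 4)*(j + 2)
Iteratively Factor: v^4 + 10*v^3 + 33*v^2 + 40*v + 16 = (v + 4)*(v^3 + 6*v^2 + 9*v + 4) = (v + 4)^2*(v^2 + 2*v + 1) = (v + 1)*(v + 4)^2*(v + 1)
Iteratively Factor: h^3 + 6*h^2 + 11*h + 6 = (h + 3)*(h^2 + 3*h + 2) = (h + 2)*(h + 3)*(h + 1)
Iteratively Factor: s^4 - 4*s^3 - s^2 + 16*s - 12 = (s - 2)*(s^3 - 2*s^2 - 5*s + 6) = (s - 2)*(s + 2)*(s^2 - 4*s + 3) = (s - 2)*(s - 1)*(s + 2)*(s - 3)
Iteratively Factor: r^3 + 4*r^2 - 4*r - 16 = (r + 4)*(r^2 - 4) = (r + 2)*(r + 4)*(r - 2)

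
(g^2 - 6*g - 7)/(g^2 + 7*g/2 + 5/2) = 2*(g - 7)/(2*g + 5)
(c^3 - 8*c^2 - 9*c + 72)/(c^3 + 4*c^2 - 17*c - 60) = (c^2 - 11*c + 24)/(c^2 + c - 20)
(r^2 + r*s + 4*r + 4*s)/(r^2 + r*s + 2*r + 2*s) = (r + 4)/(r + 2)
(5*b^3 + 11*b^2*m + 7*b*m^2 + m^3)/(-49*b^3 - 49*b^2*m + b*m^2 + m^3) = (-5*b^2 - 6*b*m - m^2)/(49*b^2 - m^2)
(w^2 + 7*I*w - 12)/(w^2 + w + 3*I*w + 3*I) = (w + 4*I)/(w + 1)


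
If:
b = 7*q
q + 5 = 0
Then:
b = -35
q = -5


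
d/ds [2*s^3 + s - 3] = 6*s^2 + 1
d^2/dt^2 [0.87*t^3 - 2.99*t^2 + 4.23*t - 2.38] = 5.22*t - 5.98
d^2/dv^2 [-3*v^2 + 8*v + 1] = -6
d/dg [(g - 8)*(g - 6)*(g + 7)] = 3*g^2 - 14*g - 50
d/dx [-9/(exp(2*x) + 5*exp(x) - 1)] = (18*exp(x) + 45)*exp(x)/(exp(2*x) + 5*exp(x) - 1)^2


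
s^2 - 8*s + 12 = (s - 6)*(s - 2)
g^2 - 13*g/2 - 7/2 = (g - 7)*(g + 1/2)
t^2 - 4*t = t*(t - 4)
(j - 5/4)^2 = j^2 - 5*j/2 + 25/16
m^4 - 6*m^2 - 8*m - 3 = (m - 3)*(m + 1)^3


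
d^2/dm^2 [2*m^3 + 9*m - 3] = 12*m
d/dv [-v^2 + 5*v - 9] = 5 - 2*v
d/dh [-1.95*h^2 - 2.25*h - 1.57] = -3.9*h - 2.25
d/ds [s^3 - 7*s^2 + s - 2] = 3*s^2 - 14*s + 1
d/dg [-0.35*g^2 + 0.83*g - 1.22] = 0.83 - 0.7*g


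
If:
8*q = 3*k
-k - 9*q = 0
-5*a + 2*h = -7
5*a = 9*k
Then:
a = 0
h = -7/2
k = 0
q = 0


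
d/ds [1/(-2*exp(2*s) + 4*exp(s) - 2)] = (exp(s) - 1)*exp(s)/(exp(2*s) - 2*exp(s) + 1)^2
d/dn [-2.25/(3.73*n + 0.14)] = 8.3925/(3.73*n + 0.14)^2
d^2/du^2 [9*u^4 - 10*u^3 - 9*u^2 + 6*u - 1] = 108*u^2 - 60*u - 18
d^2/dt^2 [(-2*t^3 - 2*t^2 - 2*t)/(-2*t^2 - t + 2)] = 4*(7*t^3 + 6*t^2 + 24*t + 6)/(8*t^6 + 12*t^5 - 18*t^4 - 23*t^3 + 18*t^2 + 12*t - 8)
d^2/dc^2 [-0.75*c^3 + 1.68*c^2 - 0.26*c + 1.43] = 3.36 - 4.5*c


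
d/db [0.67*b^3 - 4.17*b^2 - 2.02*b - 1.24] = 2.01*b^2 - 8.34*b - 2.02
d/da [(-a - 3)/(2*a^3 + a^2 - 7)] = (-2*a^3 - a^2 + 2*a*(a + 3)*(3*a + 1) + 7)/(2*a^3 + a^2 - 7)^2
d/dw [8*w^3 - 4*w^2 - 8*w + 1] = 24*w^2 - 8*w - 8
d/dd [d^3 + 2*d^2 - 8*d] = 3*d^2 + 4*d - 8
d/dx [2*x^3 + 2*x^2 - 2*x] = 6*x^2 + 4*x - 2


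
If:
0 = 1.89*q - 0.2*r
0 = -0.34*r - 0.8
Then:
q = -0.25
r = -2.35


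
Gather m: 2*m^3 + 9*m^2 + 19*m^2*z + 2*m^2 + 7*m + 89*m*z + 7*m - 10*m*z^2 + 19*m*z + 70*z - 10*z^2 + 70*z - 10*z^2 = 2*m^3 + m^2*(19*z + 11) + m*(-10*z^2 + 108*z + 14) - 20*z^2 + 140*z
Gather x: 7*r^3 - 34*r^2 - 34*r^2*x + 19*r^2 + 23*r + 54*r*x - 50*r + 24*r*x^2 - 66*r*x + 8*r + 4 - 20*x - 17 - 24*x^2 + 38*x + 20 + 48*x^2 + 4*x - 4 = 7*r^3 - 15*r^2 - 19*r + x^2*(24*r + 24) + x*(-34*r^2 - 12*r + 22) + 3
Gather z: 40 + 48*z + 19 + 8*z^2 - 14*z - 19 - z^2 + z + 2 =7*z^2 + 35*z + 42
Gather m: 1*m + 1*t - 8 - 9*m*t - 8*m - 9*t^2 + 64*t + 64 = m*(-9*t - 7) - 9*t^2 + 65*t + 56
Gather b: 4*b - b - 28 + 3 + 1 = 3*b - 24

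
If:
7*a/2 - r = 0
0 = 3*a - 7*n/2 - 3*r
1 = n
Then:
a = -7/15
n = 1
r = -49/30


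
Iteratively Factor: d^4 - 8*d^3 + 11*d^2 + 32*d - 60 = (d + 2)*(d^3 - 10*d^2 + 31*d - 30) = (d - 5)*(d + 2)*(d^2 - 5*d + 6) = (d - 5)*(d - 2)*(d + 2)*(d - 3)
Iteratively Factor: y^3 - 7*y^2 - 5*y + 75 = (y - 5)*(y^2 - 2*y - 15) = (y - 5)*(y + 3)*(y - 5)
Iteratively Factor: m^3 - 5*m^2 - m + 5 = (m + 1)*(m^2 - 6*m + 5) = (m - 1)*(m + 1)*(m - 5)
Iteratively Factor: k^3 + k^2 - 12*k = (k - 3)*(k^2 + 4*k) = (k - 3)*(k + 4)*(k)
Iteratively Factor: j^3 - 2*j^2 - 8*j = (j - 4)*(j^2 + 2*j) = (j - 4)*(j + 2)*(j)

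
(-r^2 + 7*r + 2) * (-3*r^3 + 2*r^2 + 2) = 3*r^5 - 23*r^4 + 8*r^3 + 2*r^2 + 14*r + 4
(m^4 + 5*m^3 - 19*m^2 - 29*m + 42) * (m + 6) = m^5 + 11*m^4 + 11*m^3 - 143*m^2 - 132*m + 252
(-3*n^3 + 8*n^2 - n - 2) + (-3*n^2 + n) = -3*n^3 + 5*n^2 - 2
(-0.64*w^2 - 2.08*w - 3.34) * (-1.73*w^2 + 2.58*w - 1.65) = 1.1072*w^4 + 1.9472*w^3 + 1.4678*w^2 - 5.1852*w + 5.511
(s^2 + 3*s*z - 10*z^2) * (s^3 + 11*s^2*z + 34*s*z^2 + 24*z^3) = s^5 + 14*s^4*z + 57*s^3*z^2 + 16*s^2*z^3 - 268*s*z^4 - 240*z^5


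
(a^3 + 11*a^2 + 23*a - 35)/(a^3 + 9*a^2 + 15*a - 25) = (a + 7)/(a + 5)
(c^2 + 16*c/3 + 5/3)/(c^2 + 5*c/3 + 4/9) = 3*(c + 5)/(3*c + 4)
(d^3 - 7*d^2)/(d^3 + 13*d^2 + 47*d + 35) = d^2*(d - 7)/(d^3 + 13*d^2 + 47*d + 35)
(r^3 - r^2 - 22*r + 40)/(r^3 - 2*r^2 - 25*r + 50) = (r - 4)/(r - 5)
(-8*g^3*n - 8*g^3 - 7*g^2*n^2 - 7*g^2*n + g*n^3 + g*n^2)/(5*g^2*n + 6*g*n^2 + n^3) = g*(-8*g*n - 8*g + n^2 + n)/(n*(5*g + n))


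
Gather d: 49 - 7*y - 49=-7*y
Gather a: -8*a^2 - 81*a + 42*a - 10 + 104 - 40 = -8*a^2 - 39*a + 54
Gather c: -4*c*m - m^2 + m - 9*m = -4*c*m - m^2 - 8*m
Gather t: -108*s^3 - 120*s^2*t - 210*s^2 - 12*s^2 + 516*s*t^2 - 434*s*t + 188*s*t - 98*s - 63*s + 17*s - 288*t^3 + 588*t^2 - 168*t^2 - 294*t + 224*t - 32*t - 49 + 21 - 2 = -108*s^3 - 222*s^2 - 144*s - 288*t^3 + t^2*(516*s + 420) + t*(-120*s^2 - 246*s - 102) - 30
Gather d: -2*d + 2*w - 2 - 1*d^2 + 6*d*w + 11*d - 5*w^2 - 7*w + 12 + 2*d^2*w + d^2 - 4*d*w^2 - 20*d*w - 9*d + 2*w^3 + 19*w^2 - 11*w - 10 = 2*d^2*w + d*(-4*w^2 - 14*w) + 2*w^3 + 14*w^2 - 16*w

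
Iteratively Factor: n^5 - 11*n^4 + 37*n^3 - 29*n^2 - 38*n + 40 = (n - 2)*(n^4 - 9*n^3 + 19*n^2 + 9*n - 20) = (n - 2)*(n + 1)*(n^3 - 10*n^2 + 29*n - 20) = (n - 4)*(n - 2)*(n + 1)*(n^2 - 6*n + 5) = (n - 4)*(n - 2)*(n - 1)*(n + 1)*(n - 5)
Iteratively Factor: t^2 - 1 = (t - 1)*(t + 1)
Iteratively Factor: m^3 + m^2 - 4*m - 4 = (m + 2)*(m^2 - m - 2) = (m - 2)*(m + 2)*(m + 1)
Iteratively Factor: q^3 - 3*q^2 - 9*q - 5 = (q + 1)*(q^2 - 4*q - 5) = (q - 5)*(q + 1)*(q + 1)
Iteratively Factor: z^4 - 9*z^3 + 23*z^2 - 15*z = (z)*(z^3 - 9*z^2 + 23*z - 15) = z*(z - 3)*(z^2 - 6*z + 5) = z*(z - 5)*(z - 3)*(z - 1)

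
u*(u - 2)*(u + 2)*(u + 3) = u^4 + 3*u^3 - 4*u^2 - 12*u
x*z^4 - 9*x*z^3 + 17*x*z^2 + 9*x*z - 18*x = (z - 6)*(z - 3)*(z - 1)*(x*z + x)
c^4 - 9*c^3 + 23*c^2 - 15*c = c*(c - 5)*(c - 3)*(c - 1)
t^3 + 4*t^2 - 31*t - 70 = (t - 5)*(t + 2)*(t + 7)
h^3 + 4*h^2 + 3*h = h*(h + 1)*(h + 3)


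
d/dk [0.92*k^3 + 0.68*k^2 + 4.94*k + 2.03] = 2.76*k^2 + 1.36*k + 4.94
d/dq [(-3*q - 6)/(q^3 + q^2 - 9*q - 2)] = 3*(-q^3 - q^2 + 9*q + (q + 2)*(3*q^2 + 2*q - 9) + 2)/(q^3 + q^2 - 9*q - 2)^2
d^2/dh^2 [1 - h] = 0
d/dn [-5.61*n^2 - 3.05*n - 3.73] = -11.22*n - 3.05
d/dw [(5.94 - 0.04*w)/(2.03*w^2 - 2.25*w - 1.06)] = (0.0812*w^2 - 24.1164*w + 13.4074)/(4.1209*w^4 - 9.135*w^3 + 0.758900000000001*w^2 + 4.77*w + 1.1236)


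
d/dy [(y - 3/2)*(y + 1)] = 2*y - 1/2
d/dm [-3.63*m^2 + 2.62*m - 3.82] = 2.62 - 7.26*m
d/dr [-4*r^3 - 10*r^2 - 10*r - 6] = -12*r^2 - 20*r - 10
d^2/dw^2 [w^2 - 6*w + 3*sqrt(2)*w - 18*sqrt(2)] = 2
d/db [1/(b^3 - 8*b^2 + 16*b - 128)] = (-3*b^2 + 16*b - 16)/(b^3 - 8*b^2 + 16*b - 128)^2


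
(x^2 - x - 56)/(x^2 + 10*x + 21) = (x - 8)/(x + 3)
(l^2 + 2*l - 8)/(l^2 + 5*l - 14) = (l + 4)/(l + 7)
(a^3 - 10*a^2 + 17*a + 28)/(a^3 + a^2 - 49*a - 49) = (a - 4)/(a + 7)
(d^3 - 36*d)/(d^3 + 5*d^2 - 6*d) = (d - 6)/(d - 1)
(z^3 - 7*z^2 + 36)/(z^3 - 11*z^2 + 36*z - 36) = (z + 2)/(z - 2)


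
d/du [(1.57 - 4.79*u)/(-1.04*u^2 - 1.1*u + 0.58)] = (-4.9816*u^2 + 3.2656*u - 1.0512)/(1.0816*u^4 + 2.288*u^3 + 0.00360000000000027*u^2 - 1.276*u + 0.3364)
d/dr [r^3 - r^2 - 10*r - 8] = 3*r^2 - 2*r - 10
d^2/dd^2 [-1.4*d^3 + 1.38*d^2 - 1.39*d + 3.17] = 2.76 - 8.4*d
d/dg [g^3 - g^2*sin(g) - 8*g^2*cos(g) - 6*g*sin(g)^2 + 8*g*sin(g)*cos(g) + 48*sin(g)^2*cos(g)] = 8*g^2*sin(g) - g^2*cos(g) + 3*g^2 - 2*g*sin(g) - 6*g*sin(2*g) - 16*g*cos(g) + 8*g*cos(2*g) - 12*sin(g) + 4*sin(2*g) + 36*sin(3*g) + 3*cos(2*g) - 3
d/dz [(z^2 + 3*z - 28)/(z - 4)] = 1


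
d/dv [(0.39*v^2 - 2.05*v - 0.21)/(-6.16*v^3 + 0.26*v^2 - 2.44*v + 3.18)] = (2.4024*v^4 - 25.256*v^3 - 4.2994*v^2 + 2.5896*v - 7.0314)/(37.9456*v^6 - 3.2032*v^5 + 30.1284*v^4 - 40.4464*v^3 + 7.6072*v^2 - 15.5184*v + 10.1124)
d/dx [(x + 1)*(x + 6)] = 2*x + 7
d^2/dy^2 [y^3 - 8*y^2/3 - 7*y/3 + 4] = 6*y - 16/3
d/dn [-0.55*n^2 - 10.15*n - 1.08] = -1.1*n - 10.15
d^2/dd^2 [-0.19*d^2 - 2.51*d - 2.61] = -0.380000000000000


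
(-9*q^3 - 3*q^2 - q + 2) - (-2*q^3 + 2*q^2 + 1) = -7*q^3 - 5*q^2 - q + 1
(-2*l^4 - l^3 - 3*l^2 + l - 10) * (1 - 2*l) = 4*l^5 + 5*l^3 - 5*l^2 + 21*l - 10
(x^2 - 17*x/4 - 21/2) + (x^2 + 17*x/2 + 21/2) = 2*x^2 + 17*x/4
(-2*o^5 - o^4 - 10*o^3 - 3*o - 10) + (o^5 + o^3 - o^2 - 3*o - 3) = -o^5 - o^4 - 9*o^3 - o^2 - 6*o - 13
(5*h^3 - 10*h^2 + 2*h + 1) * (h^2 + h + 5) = 5*h^5 - 5*h^4 + 17*h^3 - 47*h^2 + 11*h + 5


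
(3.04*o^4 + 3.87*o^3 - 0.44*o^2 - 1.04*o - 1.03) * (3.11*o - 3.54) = 9.4544*o^5 + 1.2741*o^4 - 15.0682*o^3 - 1.6768*o^2 + 0.4783*o + 3.6462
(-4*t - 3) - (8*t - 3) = -12*t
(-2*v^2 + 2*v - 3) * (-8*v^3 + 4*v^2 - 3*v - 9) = 16*v^5 - 24*v^4 + 38*v^3 - 9*v + 27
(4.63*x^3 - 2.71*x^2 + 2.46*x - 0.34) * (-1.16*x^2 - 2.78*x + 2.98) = -5.3708*x^5 - 9.7278*x^4 + 18.4776*x^3 - 14.5202*x^2 + 8.276*x - 1.0132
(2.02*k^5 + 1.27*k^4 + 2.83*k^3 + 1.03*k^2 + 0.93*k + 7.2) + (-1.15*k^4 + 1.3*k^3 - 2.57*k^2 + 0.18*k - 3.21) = 2.02*k^5 + 0.12*k^4 + 4.13*k^3 - 1.54*k^2 + 1.11*k + 3.99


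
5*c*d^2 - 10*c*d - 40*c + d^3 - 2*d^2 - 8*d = (5*c + d)*(d - 4)*(d + 2)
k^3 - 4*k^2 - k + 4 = (k - 4)*(k - 1)*(k + 1)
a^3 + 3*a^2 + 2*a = a*(a + 1)*(a + 2)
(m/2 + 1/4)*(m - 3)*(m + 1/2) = m^3/2 - m^2 - 11*m/8 - 3/8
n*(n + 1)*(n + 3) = n^3 + 4*n^2 + 3*n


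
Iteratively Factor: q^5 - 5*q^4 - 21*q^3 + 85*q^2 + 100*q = (q + 1)*(q^4 - 6*q^3 - 15*q^2 + 100*q) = (q + 1)*(q + 4)*(q^3 - 10*q^2 + 25*q) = q*(q + 1)*(q + 4)*(q^2 - 10*q + 25) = q*(q - 5)*(q + 1)*(q + 4)*(q - 5)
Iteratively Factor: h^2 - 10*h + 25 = (h - 5)*(h - 5)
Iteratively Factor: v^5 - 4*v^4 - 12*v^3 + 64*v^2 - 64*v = (v - 2)*(v^4 - 2*v^3 - 16*v^2 + 32*v) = (v - 4)*(v - 2)*(v^3 + 2*v^2 - 8*v) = (v - 4)*(v - 2)*(v + 4)*(v^2 - 2*v) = v*(v - 4)*(v - 2)*(v + 4)*(v - 2)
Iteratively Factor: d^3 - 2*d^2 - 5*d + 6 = (d + 2)*(d^2 - 4*d + 3) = (d - 1)*(d + 2)*(d - 3)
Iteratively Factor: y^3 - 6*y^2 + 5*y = (y - 5)*(y^2 - y) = (y - 5)*(y - 1)*(y)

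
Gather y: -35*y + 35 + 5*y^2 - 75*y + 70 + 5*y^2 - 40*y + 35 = 10*y^2 - 150*y + 140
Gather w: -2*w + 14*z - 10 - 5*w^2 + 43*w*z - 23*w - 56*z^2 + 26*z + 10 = -5*w^2 + w*(43*z - 25) - 56*z^2 + 40*z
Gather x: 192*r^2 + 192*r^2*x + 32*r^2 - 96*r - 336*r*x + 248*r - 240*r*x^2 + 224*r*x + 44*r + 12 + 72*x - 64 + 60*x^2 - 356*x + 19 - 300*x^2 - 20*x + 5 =224*r^2 + 196*r + x^2*(-240*r - 240) + x*(192*r^2 - 112*r - 304) - 28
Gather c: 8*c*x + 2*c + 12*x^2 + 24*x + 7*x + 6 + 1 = c*(8*x + 2) + 12*x^2 + 31*x + 7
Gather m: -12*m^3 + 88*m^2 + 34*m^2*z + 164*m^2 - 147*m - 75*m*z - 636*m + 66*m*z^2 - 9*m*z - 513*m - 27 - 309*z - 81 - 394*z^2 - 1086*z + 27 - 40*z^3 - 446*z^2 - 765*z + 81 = -12*m^3 + m^2*(34*z + 252) + m*(66*z^2 - 84*z - 1296) - 40*z^3 - 840*z^2 - 2160*z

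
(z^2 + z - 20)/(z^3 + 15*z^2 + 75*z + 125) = (z - 4)/(z^2 + 10*z + 25)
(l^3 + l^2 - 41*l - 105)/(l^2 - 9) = (l^2 - 2*l - 35)/(l - 3)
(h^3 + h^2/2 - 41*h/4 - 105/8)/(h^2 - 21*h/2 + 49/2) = (h^2 + 4*h + 15/4)/(h - 7)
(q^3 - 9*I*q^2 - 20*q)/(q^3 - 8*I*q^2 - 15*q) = (q - 4*I)/(q - 3*I)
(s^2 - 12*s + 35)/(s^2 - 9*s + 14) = (s - 5)/(s - 2)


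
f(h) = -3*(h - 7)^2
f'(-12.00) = 114.00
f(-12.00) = -1083.00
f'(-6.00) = 78.00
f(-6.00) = -507.00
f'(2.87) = 24.78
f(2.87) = -51.17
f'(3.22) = 22.68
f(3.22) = -42.87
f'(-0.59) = 45.54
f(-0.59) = -172.82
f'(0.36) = 39.84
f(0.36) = -132.27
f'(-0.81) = 46.86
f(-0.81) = -182.99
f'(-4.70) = 70.20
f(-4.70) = -410.67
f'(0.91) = 36.54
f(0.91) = -111.26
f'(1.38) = 33.72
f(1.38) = -94.75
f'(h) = 42 - 6*h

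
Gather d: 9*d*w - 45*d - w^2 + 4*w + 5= d*(9*w - 45) - w^2 + 4*w + 5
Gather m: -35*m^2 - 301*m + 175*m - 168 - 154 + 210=-35*m^2 - 126*m - 112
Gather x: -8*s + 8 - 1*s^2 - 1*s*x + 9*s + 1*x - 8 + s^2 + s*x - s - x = 0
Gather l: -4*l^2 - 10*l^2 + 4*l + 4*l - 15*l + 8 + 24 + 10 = -14*l^2 - 7*l + 42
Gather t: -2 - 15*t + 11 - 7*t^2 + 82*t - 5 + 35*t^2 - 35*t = 28*t^2 + 32*t + 4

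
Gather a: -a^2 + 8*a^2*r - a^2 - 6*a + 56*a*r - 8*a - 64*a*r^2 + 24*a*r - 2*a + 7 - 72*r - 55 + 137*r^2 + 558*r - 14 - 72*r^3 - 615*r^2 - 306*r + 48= a^2*(8*r - 2) + a*(-64*r^2 + 80*r - 16) - 72*r^3 - 478*r^2 + 180*r - 14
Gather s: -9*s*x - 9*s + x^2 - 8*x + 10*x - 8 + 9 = s*(-9*x - 9) + x^2 + 2*x + 1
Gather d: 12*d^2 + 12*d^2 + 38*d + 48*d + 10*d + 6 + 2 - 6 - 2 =24*d^2 + 96*d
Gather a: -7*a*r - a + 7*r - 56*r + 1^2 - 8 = a*(-7*r - 1) - 49*r - 7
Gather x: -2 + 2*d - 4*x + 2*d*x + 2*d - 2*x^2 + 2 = 4*d - 2*x^2 + x*(2*d - 4)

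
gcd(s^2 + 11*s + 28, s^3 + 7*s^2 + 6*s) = 1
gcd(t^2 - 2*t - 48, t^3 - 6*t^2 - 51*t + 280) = t - 8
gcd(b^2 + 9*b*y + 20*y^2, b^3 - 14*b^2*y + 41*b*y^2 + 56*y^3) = 1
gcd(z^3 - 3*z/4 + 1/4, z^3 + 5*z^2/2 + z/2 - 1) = z^2 + z/2 - 1/2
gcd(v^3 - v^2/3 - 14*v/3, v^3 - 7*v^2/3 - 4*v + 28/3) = v^2 - v/3 - 14/3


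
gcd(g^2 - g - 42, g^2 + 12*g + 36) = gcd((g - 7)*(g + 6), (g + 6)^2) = g + 6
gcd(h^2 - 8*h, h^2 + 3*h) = h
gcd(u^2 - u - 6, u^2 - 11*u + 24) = u - 3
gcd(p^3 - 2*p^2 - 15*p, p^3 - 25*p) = p^2 - 5*p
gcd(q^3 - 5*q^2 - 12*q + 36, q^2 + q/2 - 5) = q - 2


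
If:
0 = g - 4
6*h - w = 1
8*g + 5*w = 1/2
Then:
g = 4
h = -53/60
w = -63/10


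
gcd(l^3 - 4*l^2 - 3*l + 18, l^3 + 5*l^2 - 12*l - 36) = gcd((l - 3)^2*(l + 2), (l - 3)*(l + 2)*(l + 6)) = l^2 - l - 6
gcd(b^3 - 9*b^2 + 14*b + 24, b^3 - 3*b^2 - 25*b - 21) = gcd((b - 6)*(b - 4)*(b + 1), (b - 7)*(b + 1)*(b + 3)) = b + 1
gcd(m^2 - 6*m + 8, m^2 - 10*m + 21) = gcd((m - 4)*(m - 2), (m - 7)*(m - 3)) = 1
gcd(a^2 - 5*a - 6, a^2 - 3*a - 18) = a - 6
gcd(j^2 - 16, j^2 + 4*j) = j + 4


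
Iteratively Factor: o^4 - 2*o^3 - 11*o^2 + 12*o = (o - 1)*(o^3 - o^2 - 12*o) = (o - 1)*(o + 3)*(o^2 - 4*o) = (o - 4)*(o - 1)*(o + 3)*(o)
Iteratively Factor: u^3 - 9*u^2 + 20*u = (u)*(u^2 - 9*u + 20) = u*(u - 5)*(u - 4)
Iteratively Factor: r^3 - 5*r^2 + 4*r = (r - 1)*(r^2 - 4*r) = r*(r - 1)*(r - 4)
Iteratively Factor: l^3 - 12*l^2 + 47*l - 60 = (l - 3)*(l^2 - 9*l + 20) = (l - 4)*(l - 3)*(l - 5)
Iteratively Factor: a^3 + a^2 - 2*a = (a + 2)*(a^2 - a) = (a - 1)*(a + 2)*(a)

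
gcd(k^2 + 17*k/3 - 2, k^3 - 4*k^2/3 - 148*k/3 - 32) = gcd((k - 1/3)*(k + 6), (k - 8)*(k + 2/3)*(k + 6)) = k + 6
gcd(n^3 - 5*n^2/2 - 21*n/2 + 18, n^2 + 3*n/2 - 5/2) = 1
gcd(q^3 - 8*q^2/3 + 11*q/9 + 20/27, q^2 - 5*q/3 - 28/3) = 1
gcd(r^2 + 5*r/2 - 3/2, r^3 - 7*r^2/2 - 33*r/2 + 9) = r^2 + 5*r/2 - 3/2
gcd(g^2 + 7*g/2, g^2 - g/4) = g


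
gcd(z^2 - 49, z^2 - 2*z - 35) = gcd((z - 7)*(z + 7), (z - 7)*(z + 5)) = z - 7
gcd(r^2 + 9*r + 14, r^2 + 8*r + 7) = r + 7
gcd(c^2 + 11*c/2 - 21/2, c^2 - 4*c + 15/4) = c - 3/2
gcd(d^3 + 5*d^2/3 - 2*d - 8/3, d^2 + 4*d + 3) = d + 1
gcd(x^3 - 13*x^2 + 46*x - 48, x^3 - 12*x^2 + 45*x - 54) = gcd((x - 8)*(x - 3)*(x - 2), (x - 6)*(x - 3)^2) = x - 3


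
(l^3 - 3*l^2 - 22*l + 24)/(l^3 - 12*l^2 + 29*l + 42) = (l^2 + 3*l - 4)/(l^2 - 6*l - 7)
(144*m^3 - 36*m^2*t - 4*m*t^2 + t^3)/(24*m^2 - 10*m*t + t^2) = 6*m + t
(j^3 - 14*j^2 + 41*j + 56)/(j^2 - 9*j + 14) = (j^2 - 7*j - 8)/(j - 2)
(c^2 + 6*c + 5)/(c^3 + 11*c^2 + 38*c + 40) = (c + 1)/(c^2 + 6*c + 8)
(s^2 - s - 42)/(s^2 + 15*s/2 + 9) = 2*(s - 7)/(2*s + 3)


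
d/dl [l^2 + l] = 2*l + 1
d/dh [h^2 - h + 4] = 2*h - 1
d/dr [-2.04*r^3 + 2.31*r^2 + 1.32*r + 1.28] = -6.12*r^2 + 4.62*r + 1.32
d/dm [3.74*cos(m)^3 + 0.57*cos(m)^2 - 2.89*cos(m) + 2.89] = (-11.22*cos(m)^2 - 1.14*cos(m) + 2.89)*sin(m)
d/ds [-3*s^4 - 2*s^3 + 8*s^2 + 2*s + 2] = -12*s^3 - 6*s^2 + 16*s + 2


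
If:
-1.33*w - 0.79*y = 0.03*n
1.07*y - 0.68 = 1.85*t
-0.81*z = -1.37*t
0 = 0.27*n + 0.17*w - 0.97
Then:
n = 0.387815491379739*z + 3.88545065737367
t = 0.591240875912409*z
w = -0.61594225101488*z - 0.465127514652305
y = 1.02223889760557*z + 0.635514018691589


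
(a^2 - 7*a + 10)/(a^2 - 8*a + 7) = (a^2 - 7*a + 10)/(a^2 - 8*a + 7)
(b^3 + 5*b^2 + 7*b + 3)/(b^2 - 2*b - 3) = (b^2 + 4*b + 3)/(b - 3)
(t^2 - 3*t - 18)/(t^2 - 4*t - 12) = (t + 3)/(t + 2)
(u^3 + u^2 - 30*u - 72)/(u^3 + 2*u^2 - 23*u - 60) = (u - 6)/(u - 5)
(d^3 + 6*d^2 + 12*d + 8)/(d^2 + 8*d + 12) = (d^2 + 4*d + 4)/(d + 6)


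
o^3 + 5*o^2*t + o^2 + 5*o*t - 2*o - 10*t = (o - 1)*(o + 2)*(o + 5*t)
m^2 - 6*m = m*(m - 6)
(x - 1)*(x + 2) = x^2 + x - 2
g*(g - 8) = g^2 - 8*g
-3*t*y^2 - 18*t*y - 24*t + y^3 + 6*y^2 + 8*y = (-3*t + y)*(y + 2)*(y + 4)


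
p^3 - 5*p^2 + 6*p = p*(p - 3)*(p - 2)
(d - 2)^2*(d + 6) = d^3 + 2*d^2 - 20*d + 24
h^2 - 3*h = h*(h - 3)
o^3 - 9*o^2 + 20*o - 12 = (o - 6)*(o - 2)*(o - 1)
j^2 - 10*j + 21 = (j - 7)*(j - 3)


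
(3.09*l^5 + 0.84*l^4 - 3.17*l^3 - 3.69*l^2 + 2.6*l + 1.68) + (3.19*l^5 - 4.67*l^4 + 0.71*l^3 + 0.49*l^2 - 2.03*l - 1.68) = 6.28*l^5 - 3.83*l^4 - 2.46*l^3 - 3.2*l^2 + 0.57*l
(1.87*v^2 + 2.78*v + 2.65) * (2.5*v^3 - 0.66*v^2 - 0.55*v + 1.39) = 4.675*v^5 + 5.7158*v^4 + 3.7617*v^3 - 0.6787*v^2 + 2.4067*v + 3.6835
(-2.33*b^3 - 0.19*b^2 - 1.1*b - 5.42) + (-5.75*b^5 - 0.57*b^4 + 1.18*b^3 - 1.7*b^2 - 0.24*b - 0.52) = -5.75*b^5 - 0.57*b^4 - 1.15*b^3 - 1.89*b^2 - 1.34*b - 5.94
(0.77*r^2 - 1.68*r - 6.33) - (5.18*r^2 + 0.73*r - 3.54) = -4.41*r^2 - 2.41*r - 2.79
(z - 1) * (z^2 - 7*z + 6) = z^3 - 8*z^2 + 13*z - 6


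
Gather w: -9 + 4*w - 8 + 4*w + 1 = 8*w - 16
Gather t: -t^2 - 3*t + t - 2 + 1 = -t^2 - 2*t - 1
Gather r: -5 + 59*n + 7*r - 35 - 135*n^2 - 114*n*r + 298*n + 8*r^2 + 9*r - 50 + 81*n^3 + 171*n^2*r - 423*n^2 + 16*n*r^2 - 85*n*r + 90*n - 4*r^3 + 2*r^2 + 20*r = 81*n^3 - 558*n^2 + 447*n - 4*r^3 + r^2*(16*n + 10) + r*(171*n^2 - 199*n + 36) - 90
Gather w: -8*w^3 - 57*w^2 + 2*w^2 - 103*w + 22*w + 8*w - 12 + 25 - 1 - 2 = -8*w^3 - 55*w^2 - 73*w + 10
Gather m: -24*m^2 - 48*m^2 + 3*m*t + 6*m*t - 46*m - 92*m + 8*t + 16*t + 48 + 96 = -72*m^2 + m*(9*t - 138) + 24*t + 144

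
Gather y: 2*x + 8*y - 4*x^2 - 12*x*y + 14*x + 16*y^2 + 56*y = -4*x^2 + 16*x + 16*y^2 + y*(64 - 12*x)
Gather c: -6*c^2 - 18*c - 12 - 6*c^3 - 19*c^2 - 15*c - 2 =-6*c^3 - 25*c^2 - 33*c - 14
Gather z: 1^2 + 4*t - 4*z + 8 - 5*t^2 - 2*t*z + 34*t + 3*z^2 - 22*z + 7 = -5*t^2 + 38*t + 3*z^2 + z*(-2*t - 26) + 16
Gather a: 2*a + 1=2*a + 1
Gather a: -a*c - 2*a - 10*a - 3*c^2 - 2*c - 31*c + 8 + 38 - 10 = a*(-c - 12) - 3*c^2 - 33*c + 36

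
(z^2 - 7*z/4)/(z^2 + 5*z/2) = (4*z - 7)/(2*(2*z + 5))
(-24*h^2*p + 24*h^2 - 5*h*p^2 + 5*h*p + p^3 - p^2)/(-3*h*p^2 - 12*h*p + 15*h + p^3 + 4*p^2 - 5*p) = (-24*h^2 - 5*h*p + p^2)/(-3*h*p - 15*h + p^2 + 5*p)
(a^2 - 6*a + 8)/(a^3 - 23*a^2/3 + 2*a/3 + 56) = 3*(a - 2)/(3*a^2 - 11*a - 42)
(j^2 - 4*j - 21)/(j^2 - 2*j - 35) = (j + 3)/(j + 5)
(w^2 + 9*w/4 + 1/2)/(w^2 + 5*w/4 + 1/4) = (w + 2)/(w + 1)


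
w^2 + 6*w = w*(w + 6)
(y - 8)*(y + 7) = y^2 - y - 56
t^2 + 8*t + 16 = (t + 4)^2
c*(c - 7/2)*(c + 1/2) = c^3 - 3*c^2 - 7*c/4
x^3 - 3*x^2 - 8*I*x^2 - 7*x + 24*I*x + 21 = (x - 3)*(x - 7*I)*(x - I)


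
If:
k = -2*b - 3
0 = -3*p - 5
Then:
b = -k/2 - 3/2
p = -5/3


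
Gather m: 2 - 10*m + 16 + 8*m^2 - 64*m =8*m^2 - 74*m + 18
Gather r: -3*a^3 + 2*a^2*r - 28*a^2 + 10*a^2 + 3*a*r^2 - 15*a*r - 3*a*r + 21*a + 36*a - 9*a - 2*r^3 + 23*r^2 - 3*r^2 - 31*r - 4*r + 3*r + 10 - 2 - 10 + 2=-3*a^3 - 18*a^2 + 48*a - 2*r^3 + r^2*(3*a + 20) + r*(2*a^2 - 18*a - 32)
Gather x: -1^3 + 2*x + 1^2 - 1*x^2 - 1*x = -x^2 + x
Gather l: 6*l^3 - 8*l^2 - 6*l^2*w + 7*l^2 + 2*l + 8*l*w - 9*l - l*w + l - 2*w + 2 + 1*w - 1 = 6*l^3 + l^2*(-6*w - 1) + l*(7*w - 6) - w + 1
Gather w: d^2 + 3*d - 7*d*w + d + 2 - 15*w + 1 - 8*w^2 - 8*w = d^2 + 4*d - 8*w^2 + w*(-7*d - 23) + 3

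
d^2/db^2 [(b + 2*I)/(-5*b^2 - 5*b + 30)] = 2*(-(b + 2*I)*(2*b + 1)^2 + (3*b + 1 + 2*I)*(b^2 + b - 6))/(5*(b^2 + b - 6)^3)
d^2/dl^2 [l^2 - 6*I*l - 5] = 2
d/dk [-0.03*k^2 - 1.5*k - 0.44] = -0.06*k - 1.5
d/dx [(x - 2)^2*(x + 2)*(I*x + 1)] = 4*I*x^3 + x^2*(3 - 6*I) + x*(-4 - 8*I) - 4 + 8*I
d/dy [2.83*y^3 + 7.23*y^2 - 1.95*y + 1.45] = 8.49*y^2 + 14.46*y - 1.95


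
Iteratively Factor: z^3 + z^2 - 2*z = (z - 1)*(z^2 + 2*z) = (z - 1)*(z + 2)*(z)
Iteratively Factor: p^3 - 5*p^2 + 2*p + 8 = (p - 4)*(p^2 - p - 2) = (p - 4)*(p - 2)*(p + 1)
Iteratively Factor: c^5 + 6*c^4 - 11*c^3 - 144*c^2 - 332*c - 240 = (c + 4)*(c^4 + 2*c^3 - 19*c^2 - 68*c - 60) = (c - 5)*(c + 4)*(c^3 + 7*c^2 + 16*c + 12) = (c - 5)*(c + 2)*(c + 4)*(c^2 + 5*c + 6) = (c - 5)*(c + 2)*(c + 3)*(c + 4)*(c + 2)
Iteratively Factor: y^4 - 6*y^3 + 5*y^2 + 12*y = (y)*(y^3 - 6*y^2 + 5*y + 12) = y*(y + 1)*(y^2 - 7*y + 12) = y*(y - 4)*(y + 1)*(y - 3)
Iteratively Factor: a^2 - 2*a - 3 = (a - 3)*(a + 1)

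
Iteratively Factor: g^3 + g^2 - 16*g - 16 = (g - 4)*(g^2 + 5*g + 4) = (g - 4)*(g + 4)*(g + 1)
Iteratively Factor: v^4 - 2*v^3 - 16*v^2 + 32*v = (v - 2)*(v^3 - 16*v) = (v - 2)*(v + 4)*(v^2 - 4*v) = v*(v - 2)*(v + 4)*(v - 4)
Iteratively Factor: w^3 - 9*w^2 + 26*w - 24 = (w - 2)*(w^2 - 7*w + 12) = (w - 4)*(w - 2)*(w - 3)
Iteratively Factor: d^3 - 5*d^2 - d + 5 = (d - 1)*(d^2 - 4*d - 5) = (d - 1)*(d + 1)*(d - 5)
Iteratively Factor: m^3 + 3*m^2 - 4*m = (m)*(m^2 + 3*m - 4) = m*(m - 1)*(m + 4)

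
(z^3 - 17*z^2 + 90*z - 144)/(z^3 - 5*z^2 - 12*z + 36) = (z^2 - 11*z + 24)/(z^2 + z - 6)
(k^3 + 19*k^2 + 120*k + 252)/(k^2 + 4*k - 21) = (k^2 + 12*k + 36)/(k - 3)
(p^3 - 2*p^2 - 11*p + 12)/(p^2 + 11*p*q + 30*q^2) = (p^3 - 2*p^2 - 11*p + 12)/(p^2 + 11*p*q + 30*q^2)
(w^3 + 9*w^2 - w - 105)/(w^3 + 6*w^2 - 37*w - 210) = (w - 3)/(w - 6)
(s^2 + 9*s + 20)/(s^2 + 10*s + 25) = (s + 4)/(s + 5)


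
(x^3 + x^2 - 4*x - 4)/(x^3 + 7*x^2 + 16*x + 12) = (x^2 - x - 2)/(x^2 + 5*x + 6)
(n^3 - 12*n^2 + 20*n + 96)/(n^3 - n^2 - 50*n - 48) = (n^2 - 4*n - 12)/(n^2 + 7*n + 6)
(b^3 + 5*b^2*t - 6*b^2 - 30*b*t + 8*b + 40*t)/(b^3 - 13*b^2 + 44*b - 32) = (b^2 + 5*b*t - 2*b - 10*t)/(b^2 - 9*b + 8)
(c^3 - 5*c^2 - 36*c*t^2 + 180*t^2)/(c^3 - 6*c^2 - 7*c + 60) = (c^2 - 36*t^2)/(c^2 - c - 12)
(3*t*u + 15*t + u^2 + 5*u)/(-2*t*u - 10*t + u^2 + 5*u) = (-3*t - u)/(2*t - u)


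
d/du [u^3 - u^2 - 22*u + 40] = 3*u^2 - 2*u - 22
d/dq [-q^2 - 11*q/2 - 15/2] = -2*q - 11/2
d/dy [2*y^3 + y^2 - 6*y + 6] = 6*y^2 + 2*y - 6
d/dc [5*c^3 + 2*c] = 15*c^2 + 2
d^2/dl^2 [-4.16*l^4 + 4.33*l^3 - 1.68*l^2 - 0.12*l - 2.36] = -49.92*l^2 + 25.98*l - 3.36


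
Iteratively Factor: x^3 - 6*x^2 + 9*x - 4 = (x - 1)*(x^2 - 5*x + 4) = (x - 4)*(x - 1)*(x - 1)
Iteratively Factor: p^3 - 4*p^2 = (p - 4)*(p^2) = p*(p - 4)*(p)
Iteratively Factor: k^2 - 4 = (k + 2)*(k - 2)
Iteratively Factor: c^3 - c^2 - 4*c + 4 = (c + 2)*(c^2 - 3*c + 2) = (c - 2)*(c + 2)*(c - 1)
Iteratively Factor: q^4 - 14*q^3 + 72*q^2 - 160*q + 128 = (q - 4)*(q^3 - 10*q^2 + 32*q - 32) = (q - 4)*(q - 2)*(q^2 - 8*q + 16) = (q - 4)^2*(q - 2)*(q - 4)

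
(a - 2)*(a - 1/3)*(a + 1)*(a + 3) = a^4 + 5*a^3/3 - 17*a^2/3 - 13*a/3 + 2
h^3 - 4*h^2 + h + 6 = (h - 3)*(h - 2)*(h + 1)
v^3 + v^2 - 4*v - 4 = (v - 2)*(v + 1)*(v + 2)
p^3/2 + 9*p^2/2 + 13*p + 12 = (p/2 + 1)*(p + 3)*(p + 4)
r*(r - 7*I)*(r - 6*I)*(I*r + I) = I*r^4 + 13*r^3 + I*r^3 + 13*r^2 - 42*I*r^2 - 42*I*r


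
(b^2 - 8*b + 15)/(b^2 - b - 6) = (b - 5)/(b + 2)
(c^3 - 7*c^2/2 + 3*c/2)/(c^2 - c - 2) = c*(-2*c^2 + 7*c - 3)/(2*(-c^2 + c + 2))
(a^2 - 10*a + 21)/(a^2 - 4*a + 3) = (a - 7)/(a - 1)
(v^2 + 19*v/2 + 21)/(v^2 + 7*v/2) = (v + 6)/v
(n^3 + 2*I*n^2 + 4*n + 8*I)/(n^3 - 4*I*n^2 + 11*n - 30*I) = (n^2 + 4*I*n - 4)/(n^2 - 2*I*n + 15)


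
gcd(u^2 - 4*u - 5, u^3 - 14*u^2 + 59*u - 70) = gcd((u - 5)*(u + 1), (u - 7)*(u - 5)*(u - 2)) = u - 5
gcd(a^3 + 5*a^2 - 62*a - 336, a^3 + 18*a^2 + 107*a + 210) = a^2 + 13*a + 42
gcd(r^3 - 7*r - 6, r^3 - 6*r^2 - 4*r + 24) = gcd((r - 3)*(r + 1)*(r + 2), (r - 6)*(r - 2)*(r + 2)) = r + 2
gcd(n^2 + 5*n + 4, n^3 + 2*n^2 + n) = n + 1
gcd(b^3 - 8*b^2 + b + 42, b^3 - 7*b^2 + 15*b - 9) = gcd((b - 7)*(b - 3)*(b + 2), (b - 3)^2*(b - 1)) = b - 3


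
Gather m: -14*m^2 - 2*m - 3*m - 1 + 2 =-14*m^2 - 5*m + 1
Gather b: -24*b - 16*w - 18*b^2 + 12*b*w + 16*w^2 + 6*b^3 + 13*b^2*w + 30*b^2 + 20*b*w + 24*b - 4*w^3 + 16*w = 6*b^3 + b^2*(13*w + 12) + 32*b*w - 4*w^3 + 16*w^2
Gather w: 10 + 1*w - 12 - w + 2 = 0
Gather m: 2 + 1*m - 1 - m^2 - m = 1 - m^2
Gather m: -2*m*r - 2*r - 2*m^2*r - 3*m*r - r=-2*m^2*r - 5*m*r - 3*r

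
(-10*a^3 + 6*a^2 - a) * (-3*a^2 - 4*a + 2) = 30*a^5 + 22*a^4 - 41*a^3 + 16*a^2 - 2*a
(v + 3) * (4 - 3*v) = -3*v^2 - 5*v + 12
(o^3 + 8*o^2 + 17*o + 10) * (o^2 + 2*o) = o^5 + 10*o^4 + 33*o^3 + 44*o^2 + 20*o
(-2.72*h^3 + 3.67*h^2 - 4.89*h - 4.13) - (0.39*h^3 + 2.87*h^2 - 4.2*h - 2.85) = -3.11*h^3 + 0.8*h^2 - 0.69*h - 1.28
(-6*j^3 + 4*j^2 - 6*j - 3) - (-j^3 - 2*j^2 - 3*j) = -5*j^3 + 6*j^2 - 3*j - 3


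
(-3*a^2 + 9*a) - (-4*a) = -3*a^2 + 13*a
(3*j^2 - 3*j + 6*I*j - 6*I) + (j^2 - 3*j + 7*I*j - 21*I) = 4*j^2 - 6*j + 13*I*j - 27*I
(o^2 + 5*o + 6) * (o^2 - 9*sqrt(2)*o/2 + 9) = o^4 - 9*sqrt(2)*o^3/2 + 5*o^3 - 45*sqrt(2)*o^2/2 + 15*o^2 - 27*sqrt(2)*o + 45*o + 54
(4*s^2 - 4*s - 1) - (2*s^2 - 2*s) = 2*s^2 - 2*s - 1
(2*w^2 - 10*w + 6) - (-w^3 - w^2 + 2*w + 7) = w^3 + 3*w^2 - 12*w - 1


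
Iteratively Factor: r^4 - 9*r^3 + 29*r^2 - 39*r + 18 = (r - 3)*(r^3 - 6*r^2 + 11*r - 6) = (r - 3)*(r - 2)*(r^2 - 4*r + 3) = (r - 3)*(r - 2)*(r - 1)*(r - 3)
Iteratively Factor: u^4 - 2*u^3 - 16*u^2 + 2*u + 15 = (u - 1)*(u^3 - u^2 - 17*u - 15) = (u - 1)*(u + 3)*(u^2 - 4*u - 5) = (u - 1)*(u + 1)*(u + 3)*(u - 5)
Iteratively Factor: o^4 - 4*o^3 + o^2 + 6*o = (o - 3)*(o^3 - o^2 - 2*o) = o*(o - 3)*(o^2 - o - 2) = o*(o - 3)*(o + 1)*(o - 2)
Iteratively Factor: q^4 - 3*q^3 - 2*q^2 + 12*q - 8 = (q - 2)*(q^3 - q^2 - 4*q + 4) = (q - 2)*(q - 1)*(q^2 - 4) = (q - 2)^2*(q - 1)*(q + 2)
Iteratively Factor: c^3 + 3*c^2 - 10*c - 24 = (c + 2)*(c^2 + c - 12) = (c - 3)*(c + 2)*(c + 4)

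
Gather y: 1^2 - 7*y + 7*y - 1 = 0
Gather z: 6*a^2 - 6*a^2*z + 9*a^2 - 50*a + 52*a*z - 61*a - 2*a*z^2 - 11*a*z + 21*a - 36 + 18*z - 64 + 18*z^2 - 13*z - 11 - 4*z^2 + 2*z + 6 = 15*a^2 - 90*a + z^2*(14 - 2*a) + z*(-6*a^2 + 41*a + 7) - 105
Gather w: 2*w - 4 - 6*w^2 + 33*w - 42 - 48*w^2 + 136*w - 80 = -54*w^2 + 171*w - 126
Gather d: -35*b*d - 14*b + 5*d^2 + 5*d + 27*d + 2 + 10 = -14*b + 5*d^2 + d*(32 - 35*b) + 12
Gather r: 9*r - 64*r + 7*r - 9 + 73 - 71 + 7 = -48*r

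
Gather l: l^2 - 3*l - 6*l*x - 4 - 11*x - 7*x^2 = l^2 + l*(-6*x - 3) - 7*x^2 - 11*x - 4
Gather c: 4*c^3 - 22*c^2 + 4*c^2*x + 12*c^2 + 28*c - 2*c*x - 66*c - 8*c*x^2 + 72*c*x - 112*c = 4*c^3 + c^2*(4*x - 10) + c*(-8*x^2 + 70*x - 150)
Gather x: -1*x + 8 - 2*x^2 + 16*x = -2*x^2 + 15*x + 8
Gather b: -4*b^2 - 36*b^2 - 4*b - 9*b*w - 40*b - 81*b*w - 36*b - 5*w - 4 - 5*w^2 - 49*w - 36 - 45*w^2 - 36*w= -40*b^2 + b*(-90*w - 80) - 50*w^2 - 90*w - 40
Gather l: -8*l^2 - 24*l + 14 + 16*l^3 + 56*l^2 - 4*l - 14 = 16*l^3 + 48*l^2 - 28*l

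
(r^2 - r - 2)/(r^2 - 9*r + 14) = (r + 1)/(r - 7)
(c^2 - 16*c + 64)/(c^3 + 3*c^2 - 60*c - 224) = (c - 8)/(c^2 + 11*c + 28)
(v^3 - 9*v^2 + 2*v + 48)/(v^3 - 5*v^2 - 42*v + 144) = (v + 2)/(v + 6)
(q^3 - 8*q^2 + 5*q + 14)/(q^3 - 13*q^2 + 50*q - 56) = (q + 1)/(q - 4)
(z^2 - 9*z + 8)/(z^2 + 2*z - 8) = (z^2 - 9*z + 8)/(z^2 + 2*z - 8)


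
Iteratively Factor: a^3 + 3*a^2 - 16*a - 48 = (a + 4)*(a^2 - a - 12) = (a + 3)*(a + 4)*(a - 4)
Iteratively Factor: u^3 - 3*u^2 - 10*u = (u)*(u^2 - 3*u - 10) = u*(u + 2)*(u - 5)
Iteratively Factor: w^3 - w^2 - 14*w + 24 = (w + 4)*(w^2 - 5*w + 6) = (w - 2)*(w + 4)*(w - 3)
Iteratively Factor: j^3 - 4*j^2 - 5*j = (j + 1)*(j^2 - 5*j) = j*(j + 1)*(j - 5)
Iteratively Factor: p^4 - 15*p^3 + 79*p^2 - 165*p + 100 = (p - 4)*(p^3 - 11*p^2 + 35*p - 25) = (p - 5)*(p - 4)*(p^2 - 6*p + 5) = (p - 5)^2*(p - 4)*(p - 1)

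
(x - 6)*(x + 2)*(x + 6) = x^3 + 2*x^2 - 36*x - 72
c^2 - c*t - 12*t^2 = (c - 4*t)*(c + 3*t)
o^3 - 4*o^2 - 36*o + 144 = (o - 6)*(o - 4)*(o + 6)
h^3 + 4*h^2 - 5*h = h*(h - 1)*(h + 5)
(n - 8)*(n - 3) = n^2 - 11*n + 24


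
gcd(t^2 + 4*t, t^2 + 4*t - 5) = 1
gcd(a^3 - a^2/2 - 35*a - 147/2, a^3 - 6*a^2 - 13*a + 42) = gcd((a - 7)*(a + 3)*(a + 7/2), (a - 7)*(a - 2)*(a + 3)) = a^2 - 4*a - 21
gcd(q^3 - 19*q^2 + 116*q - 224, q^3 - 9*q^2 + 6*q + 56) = q^2 - 11*q + 28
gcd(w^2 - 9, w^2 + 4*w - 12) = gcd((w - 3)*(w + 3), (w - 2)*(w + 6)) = 1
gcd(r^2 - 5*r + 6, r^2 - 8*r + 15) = r - 3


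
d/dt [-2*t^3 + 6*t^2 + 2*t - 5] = -6*t^2 + 12*t + 2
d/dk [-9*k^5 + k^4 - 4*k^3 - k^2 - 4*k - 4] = -45*k^4 + 4*k^3 - 12*k^2 - 2*k - 4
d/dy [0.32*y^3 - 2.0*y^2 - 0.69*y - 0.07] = 0.96*y^2 - 4.0*y - 0.69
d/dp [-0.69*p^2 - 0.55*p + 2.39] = -1.38*p - 0.55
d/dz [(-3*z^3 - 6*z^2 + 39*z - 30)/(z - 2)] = -6*z - 12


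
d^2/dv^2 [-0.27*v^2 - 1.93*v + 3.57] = -0.540000000000000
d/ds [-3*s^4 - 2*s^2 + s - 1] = -12*s^3 - 4*s + 1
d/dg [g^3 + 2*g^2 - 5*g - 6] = 3*g^2 + 4*g - 5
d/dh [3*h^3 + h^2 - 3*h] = 9*h^2 + 2*h - 3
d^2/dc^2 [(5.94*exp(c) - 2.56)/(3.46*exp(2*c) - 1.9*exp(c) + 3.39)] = (71.111304*exp(4*c) - 83.539624*exp(3*c) - 367.547496*exp(2*c) + 149.126996*exp(c) + 51.774114)*exp(c)/(41.421736*exp(6*c) - 68.23812*exp(5*c) + 159.222972*exp(4*c) - 140.57416*exp(3*c) + 156.001698*exp(2*c) - 65.50497*exp(c) + 38.958219)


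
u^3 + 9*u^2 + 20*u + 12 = (u + 1)*(u + 2)*(u + 6)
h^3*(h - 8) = h^4 - 8*h^3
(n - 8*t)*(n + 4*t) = n^2 - 4*n*t - 32*t^2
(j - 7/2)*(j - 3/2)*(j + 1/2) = j^3 - 9*j^2/2 + 11*j/4 + 21/8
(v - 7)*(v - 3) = v^2 - 10*v + 21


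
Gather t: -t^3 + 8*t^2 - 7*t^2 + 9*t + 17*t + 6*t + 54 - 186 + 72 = -t^3 + t^2 + 32*t - 60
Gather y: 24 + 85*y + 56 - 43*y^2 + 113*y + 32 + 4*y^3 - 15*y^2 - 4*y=4*y^3 - 58*y^2 + 194*y + 112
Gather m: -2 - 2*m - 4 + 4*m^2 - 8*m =4*m^2 - 10*m - 6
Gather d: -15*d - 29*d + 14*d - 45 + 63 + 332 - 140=210 - 30*d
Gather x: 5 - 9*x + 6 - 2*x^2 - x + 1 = -2*x^2 - 10*x + 12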